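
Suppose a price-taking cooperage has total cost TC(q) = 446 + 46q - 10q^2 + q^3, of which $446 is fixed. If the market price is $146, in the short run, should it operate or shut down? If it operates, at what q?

Produce at q = 10

From TC, MC = TC'(q) = 46 - 20q + 3q^2 and AVC = VC/q = 46 - 10q + q^2.
AVC is minimized where dAVC/dq = -10 + 2q = 0, at q = 5; min AVC = 46 - 10·5 + 5^2 = $21.
Since P = $146 ≥ min AVC = $21, price covers variable cost and the firm should produce.
P = MC gives -100 - 20q + 3q^2 = 0, with roots -10/3 and 10. Take the larger (rising MC): q* = 10.
Check: AVC at q = 10 is $46 ≤ P, so revenue covers variable cost.
Profit = P·q − TC = 146·10 − 906 = $554.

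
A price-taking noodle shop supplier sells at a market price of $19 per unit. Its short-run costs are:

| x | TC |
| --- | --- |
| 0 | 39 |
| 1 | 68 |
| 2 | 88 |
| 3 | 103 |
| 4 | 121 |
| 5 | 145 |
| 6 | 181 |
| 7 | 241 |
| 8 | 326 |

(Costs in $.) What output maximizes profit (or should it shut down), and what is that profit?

Profit at each row (π = 19x − TC): x=0: -39; x=1: -49; x=2: -50; x=3: -46; x=4: -45; x=5: -50; x=6: -67; x=7: -108; x=8: -174.
Profit is highest at x = 0. Equivalently, the lowest AVC in the table is 82/4 ≈ $20.50 at x = 4, and P = $19 falls below it — price never covers variable cost, so the firm shuts down and loses only its fixed cost.

x = 0 (shut down); profit = -$39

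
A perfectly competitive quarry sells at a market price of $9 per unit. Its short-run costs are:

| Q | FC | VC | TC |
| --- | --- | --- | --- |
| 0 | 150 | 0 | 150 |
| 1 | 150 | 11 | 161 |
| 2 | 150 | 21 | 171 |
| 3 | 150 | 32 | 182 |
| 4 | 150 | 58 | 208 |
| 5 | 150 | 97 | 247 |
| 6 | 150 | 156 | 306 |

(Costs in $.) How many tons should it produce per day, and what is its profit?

Tabulate TR − TC: Q=0: -150; Q=1: -152; Q=2: -153; Q=3: -155; Q=4: -172; Q=5: -202; Q=6: -252.
Profit is highest at Q = 0. Equivalently, the lowest AVC in the table is 21/2 ≈ $10.50 at Q = 2, and P = $9 falls below it — price never covers variable cost, so the firm shuts down and loses only its fixed cost.

Q = 0 (shut down); profit = -$150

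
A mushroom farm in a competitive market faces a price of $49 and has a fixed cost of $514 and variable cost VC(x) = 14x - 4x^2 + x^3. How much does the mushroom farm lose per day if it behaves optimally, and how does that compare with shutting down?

Profit = -$364 at x = 5

AVC = 14 - 4x + x^2 has its minimum $10 at x = 2; price $49 clears that bar, so the firm operates.
MC = 14 - 8x + 3x^2. Setting P = MC and taking the root on the rising branch gives x* = 5.
TR = 49·5 = 245. TC = 514 + 95 = 609. Profit = 245 − 609 = -$364.
That loss of $364 beats the $514 the firm would lose by shutting down; producing recovers $150 of fixed cost.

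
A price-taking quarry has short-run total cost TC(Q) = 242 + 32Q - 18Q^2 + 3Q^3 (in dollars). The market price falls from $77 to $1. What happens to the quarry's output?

MC = 32 - 36Q + 9Q^2; the shutdown threshold is min AVC = $5 (at Q = 3).
With P = $77 above the shutdown price, P = MC gives Q = 5.
At P = $1 < min AVC = $5, price no longer covers variable cost at any output, so the firm shuts down: Q = 0.

Output falls from 5 to 0 (the firm shuts down)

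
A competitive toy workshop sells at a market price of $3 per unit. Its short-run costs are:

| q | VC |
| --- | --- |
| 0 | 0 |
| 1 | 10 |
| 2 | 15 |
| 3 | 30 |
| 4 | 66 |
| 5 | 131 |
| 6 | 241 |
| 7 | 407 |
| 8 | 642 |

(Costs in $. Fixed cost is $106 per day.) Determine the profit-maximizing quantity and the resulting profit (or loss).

q = 0 (shut down); profit = -$106

Compute π = P·q − TC at each output: q=0: -106; q=1: -113; q=2: -115; q=3: -127; q=4: -160; q=5: -222; q=6: -329; q=7: -492; q=8: -724.
Profit is highest at q = 0. Equivalently, the lowest AVC in the table is 15/2 ≈ $7.50 at q = 2, and P = $3 falls below it — price never covers variable cost, so the firm shuts down and loses only its fixed cost.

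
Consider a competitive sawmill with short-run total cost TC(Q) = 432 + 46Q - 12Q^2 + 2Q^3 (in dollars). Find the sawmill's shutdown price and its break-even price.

Shutdown price = $28; break-even price = $118

Shutdown price = min AVC. AVC = 46 - 12Q + 2Q^2, with vertex at Q = 3 and minimum $28.
ATC = 432/Q + 46 - 12Q + 2Q^2. Setting dATC/dQ = −432/Q^2 − 12 + 4Q = 0 gives Q = 6 (since 4·6^3 − 12·6^2 = 432).
min ATC = 432/6 + 46 − 12·6 + 2·6^2 = $118. That is the break-even price.
Between these two prices the firm operates at a loss; above $118 it earns a profit.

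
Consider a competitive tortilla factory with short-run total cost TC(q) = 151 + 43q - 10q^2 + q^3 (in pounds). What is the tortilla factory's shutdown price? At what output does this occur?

£18 per unit, at q = 5

The shutdown price is the minimum of AVC. VC = 43q - 10q^2 + q^3, so AVC = 43 - 10q + q^2.
At the minimum of AVC, MC = AVC. MC = 43 - 20q + 3q^2; setting MC = AVC gives 2q^2 - 10q = 0, so q = 5. min AVC = 18.
For P < £18 the firm produces nothing.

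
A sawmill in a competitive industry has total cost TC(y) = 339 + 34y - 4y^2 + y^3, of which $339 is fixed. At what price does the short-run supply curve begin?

The firm shuts down when price falls below the minimum of average variable cost. AVC = VC/y = 34 - 4y + y^2.
dAVC/dy = -4 + 2y = 0 gives y = 2. min AVC = 34 - 4·2 + 2^2 = 30.
The firm shuts down for any P below $30.

$30 per unit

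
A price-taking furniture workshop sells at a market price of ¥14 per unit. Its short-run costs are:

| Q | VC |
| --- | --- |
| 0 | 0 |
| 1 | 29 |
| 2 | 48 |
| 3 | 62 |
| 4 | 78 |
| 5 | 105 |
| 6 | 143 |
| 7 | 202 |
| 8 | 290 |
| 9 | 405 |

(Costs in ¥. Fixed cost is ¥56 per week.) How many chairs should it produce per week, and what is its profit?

Tabulate TR − TC: Q=0: -56; Q=1: -71; Q=2: -76; Q=3: -76; Q=4: -78; Q=5: -91; Q=6: -115; Q=7: -160; Q=8: -234; Q=9: -335.
Profit is highest at Q = 0. Equivalently, the lowest AVC in the table is 78/4 ≈ ¥19.50 at Q = 4, and P = ¥14 falls below it — price never covers variable cost, so the firm shuts down and loses only its fixed cost.

Q = 0 (shut down); profit = -¥56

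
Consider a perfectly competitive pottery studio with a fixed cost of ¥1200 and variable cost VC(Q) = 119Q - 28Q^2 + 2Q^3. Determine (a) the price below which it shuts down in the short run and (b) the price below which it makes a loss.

AVC = 119 - 28Q + 2Q^2; minimized at Q = 7, giving min AVC = ¥21. That is the shutdown price.
ATC = 1200/Q + 119 - 28Q + 2Q^2. Setting dATC/dQ = −1200/Q^2 − 28 + 4Q = 0 gives Q = 10 (since 4·10^3 − 28·10^2 = 1200).
min ATC = 1200/10 + 119 − 28·10 + 2·10^2 = ¥159. That is the break-even price.
For ¥21 ≤ P < ¥159 the firm produces at a loss; below ¥21 it shuts down.

Shutdown price = ¥21; break-even price = ¥159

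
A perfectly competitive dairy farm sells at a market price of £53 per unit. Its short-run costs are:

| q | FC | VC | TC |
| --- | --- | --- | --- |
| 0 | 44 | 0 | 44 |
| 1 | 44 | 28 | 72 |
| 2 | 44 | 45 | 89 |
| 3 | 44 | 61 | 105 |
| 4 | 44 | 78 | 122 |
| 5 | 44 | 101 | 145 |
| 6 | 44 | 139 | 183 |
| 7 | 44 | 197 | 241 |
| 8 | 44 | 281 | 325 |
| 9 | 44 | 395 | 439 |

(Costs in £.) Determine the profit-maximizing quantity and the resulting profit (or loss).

Compute π = P·q − TC at each output: q=0: -44; q=1: -19; q=2: 17; q=3: 54; q=4: 90; q=5: 120; q=6: 135; q=7: 130; q=8: 99; q=9: 38.
Profit is maximized at q = 6. AVC there is 139/6 = £23.17 ≤ P, so producing beats shutting down (which would give -£44).

q = 6; profit = £135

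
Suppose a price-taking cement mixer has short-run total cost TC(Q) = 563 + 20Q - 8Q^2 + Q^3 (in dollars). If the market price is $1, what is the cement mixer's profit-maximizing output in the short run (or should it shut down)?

Strip out fixed cost: VC = 20Q - 8Q^2 + Q^3. Then AVC = 20 - 8Q + Q^2 and MC = 20 - 16Q + 3Q^2.
The AVC parabola has its vertex at Q = 8/2 = 4, where AVC = 20 - 8·4 + 4^2 = $4.
With P < min AVC ($1 < $4), every unit sold adds to the loss.
Best response: produce nothing and absorb the $563 fixed cost.

Shut down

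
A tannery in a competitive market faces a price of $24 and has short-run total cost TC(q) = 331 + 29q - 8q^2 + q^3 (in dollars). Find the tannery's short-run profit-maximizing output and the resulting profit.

Profit = -$281 at q = 5

AVC = 29 - 8q + q^2 has its minimum $13 at q = 4; price $24 clears that bar, so the firm operates.
MC = 29 - 16q + 3q^2. Setting P = MC and taking the root on the rising branch gives q* = 5.
TR = 24·5 = 120. TC = 331 + 70 = 401. Profit = 120 − 401 = -$281.
By producing, the firm covers all variable cost plus $50 of fixed cost; shutting down would lose the full $331.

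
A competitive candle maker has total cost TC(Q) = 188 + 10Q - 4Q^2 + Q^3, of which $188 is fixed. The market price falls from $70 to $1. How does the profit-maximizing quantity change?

MC = 10 - 8Q + 3Q^2; the shutdown threshold is min AVC = $6 (at Q = 2).
At P = $70 ≥ min AVC, set P = MC on the rising branch: Q = 6.
At P = $1 < min AVC = $6, price no longer covers variable cost at any output, so the firm shuts down: Q = 0.

Output falls from 6 to 0 (the firm shuts down)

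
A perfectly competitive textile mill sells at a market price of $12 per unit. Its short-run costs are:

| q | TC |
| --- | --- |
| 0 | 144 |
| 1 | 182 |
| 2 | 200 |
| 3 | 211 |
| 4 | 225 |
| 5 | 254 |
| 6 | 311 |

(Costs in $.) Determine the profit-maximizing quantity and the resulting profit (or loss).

q = 0 (shut down); profit = -$144

Tabulate TR − TC: q=0: -144; q=1: -170; q=2: -176; q=3: -175; q=4: -177; q=5: -194; q=6: -239.
Profit is highest at q = 0. Equivalently, the lowest AVC in the table is 81/4 ≈ $20.25 at q = 4, and P = $12 falls below it — price never covers variable cost, so the firm shuts down and loses only its fixed cost.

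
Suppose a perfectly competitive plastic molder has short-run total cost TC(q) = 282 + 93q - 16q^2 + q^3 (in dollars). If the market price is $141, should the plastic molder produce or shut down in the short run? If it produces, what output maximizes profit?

Variable cost is VC = 93q - 16q^2 + q^3, so AVC = VC/q = 93 - 16q + q^2 and MC = dTC/dq = 93 - 32q + 3q^2.
AVC hits its minimum where MC = AVC, at q = 8, giving min AVC = 93 - 16·8 + 8^2 = $29.
Since P = $141 ≥ min AVC = $29, price covers variable cost and the firm should produce.
Set P = MC: 141 = 93 - 32q + 3q^2 → -48 - 32q + 3q^2 = 0. The roots are q = -4/3 and q = 12; the profit-maximizing output is on the rising part of MC, so q* = 12.
Check: AVC at q = 12 is $45 ≤ P, so revenue covers variable cost.
Profit = P·q − TC = 141·12 − 822 = $870.

Produce at q = 12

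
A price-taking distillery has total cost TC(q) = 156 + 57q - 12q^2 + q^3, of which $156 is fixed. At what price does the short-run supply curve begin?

$21 per unit

The firm shuts down when price falls below the minimum of average variable cost. AVC = VC/q = 57 - 12q + q^2.
At the minimum of AVC, MC = AVC. MC = 57 - 24q + 3q^2; setting MC = AVC gives 2q^2 - 12q = 0, so q = 6. min AVC = 21.
So the shutdown price is $21.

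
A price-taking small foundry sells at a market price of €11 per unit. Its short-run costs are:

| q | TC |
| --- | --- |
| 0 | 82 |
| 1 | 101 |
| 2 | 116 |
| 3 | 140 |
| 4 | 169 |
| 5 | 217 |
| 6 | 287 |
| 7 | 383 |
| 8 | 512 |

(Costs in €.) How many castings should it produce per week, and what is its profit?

q = 0 (shut down); profit = -€82

Profit at each row (π = 11q − TC): q=0: -82; q=1: -90; q=2: -94; q=3: -107; q=4: -125; q=5: -162; q=6: -221; q=7: -306; q=8: -424.
Profit is highest at q = 0. Equivalently, the lowest AVC in the table is 34/2 ≈ €17 at q = 2, and P = €11 falls below it — price never covers variable cost, so the firm shuts down and loses only its fixed cost.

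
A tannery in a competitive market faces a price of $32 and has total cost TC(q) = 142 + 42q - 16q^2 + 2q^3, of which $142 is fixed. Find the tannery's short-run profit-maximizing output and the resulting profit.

AVC = 42 - 16q + 2q^2; min AVC = $10 at q = 4. Since P = $32 ≥ min AVC, the firm produces.
With MC = 42 - 32q + 6q^2, P = MC on the upward-sloping part at q* = 5.
TR = 32·5 = 160. TC = 142 + 60 = 202. Profit = 160 − 202 = -$42.
That loss of $42 beats the $142 the firm would lose by shutting down; producing recovers $100 of fixed cost.

Profit = -$42 at q = 5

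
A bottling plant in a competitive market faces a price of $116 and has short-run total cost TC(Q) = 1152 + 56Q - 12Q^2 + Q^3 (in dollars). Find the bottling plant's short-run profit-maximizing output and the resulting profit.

AVC = 56 - 12Q + Q^2 has its minimum $20 at Q = 6; price $116 clears that bar, so the firm operates.
With MC = 56 - 24Q + 3Q^2, P = MC on the upward-sloping part at Q* = 10.
TR = 116·10 = 1160. TC = 1152 + 360 = 1512. Profit = 1160 − 1512 = -$352.
Shutting down would mean losing the fixed cost of $1152, so operating at a loss of $352 is better by $800.

Profit = -$352 at Q = 10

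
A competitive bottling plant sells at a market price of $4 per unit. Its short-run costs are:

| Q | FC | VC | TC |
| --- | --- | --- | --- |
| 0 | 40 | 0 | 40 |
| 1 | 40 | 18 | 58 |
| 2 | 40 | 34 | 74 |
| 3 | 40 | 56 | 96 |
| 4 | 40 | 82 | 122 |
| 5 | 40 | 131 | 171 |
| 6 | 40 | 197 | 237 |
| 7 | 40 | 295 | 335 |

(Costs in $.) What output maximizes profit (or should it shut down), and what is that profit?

Q = 0 (shut down); profit = -$40

Compute π = P·Q − TC at each output: Q=0: -40; Q=1: -54; Q=2: -66; Q=3: -84; Q=4: -106; Q=5: -151; Q=6: -213; Q=7: -307.
Profit is highest at Q = 0. Equivalently, the lowest AVC in the table is 34/2 ≈ $17 at Q = 2, and P = $4 falls below it — price never covers variable cost, so the firm shuts down and loses only its fixed cost.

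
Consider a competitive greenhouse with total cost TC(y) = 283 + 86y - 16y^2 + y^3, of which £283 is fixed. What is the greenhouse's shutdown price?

£22 per unit

Short-run supply begins at min AVC. From VC = 86y - 16y^2 + y^3, AVC = 86 - 16y + y^2.
At the minimum of AVC, MC = AVC. MC = 86 - 32y + 3y^2; setting MC = AVC gives 2y^2 - 16y = 0, so y = 8. min AVC = 22.
For P < £22 the firm produces nothing.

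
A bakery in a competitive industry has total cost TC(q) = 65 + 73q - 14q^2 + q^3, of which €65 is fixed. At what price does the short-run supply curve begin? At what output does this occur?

€24 per unit, at q = 7

Short-run supply begins at min AVC. From VC = 73q - 14q^2 + q^3, AVC = 73 - 14q + q^2.
At the minimum of AVC, MC = AVC. MC = 73 - 28q + 3q^2; setting MC = AVC gives 2q^2 - 14q = 0, so q = 7. min AVC = 24.
The firm shuts down for any P below €24.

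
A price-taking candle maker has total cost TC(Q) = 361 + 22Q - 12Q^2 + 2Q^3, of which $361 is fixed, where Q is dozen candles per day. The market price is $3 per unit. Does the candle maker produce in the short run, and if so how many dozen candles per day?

Strip out fixed cost: VC = 22Q - 12Q^2 + 2Q^3. Then AVC = 22 - 12Q + 2Q^2 and MC = 22 - 24Q + 6Q^2.
The AVC parabola has its vertex at Q = 12/4 = 3, where AVC = 22 - 12·3 + 2·3^2 = $4.
P = $3 lies below min AVC = $4; no output level covers variable cost.
Best response: produce nothing and absorb the $361 fixed cost.

Shut down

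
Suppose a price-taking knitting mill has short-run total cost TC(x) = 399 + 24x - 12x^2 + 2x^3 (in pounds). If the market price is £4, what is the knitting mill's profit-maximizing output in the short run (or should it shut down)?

Variable cost is VC = 24x - 12x^2 + 2x^3, so AVC = VC/x = 24 - 12x + 2x^2 and MC = dTC/dx = 24 - 24x + 6x^2.
The AVC parabola has its vertex at x = 12/4 = 3, where AVC = 24 - 12·3 + 2·3^2 = £6.
P = £4 lies below min AVC = £6; no output level covers variable cost.
Shutting down limits the loss to fixed cost, £399.

Shut down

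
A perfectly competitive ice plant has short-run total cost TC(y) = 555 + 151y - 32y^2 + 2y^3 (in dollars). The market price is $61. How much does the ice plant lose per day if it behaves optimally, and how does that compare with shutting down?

AVC = 151 - 32y + 2y^2; min AVC = $23 at y = 8. Since P = $61 ≥ min AVC, the firm produces.
MC = 151 - 64y + 6y^2. Setting P = MC and taking the root on the rising branch gives y* = 9.
TR = 61·9 = 549. TC = 555 + 225 = 780. Profit = 549 − 780 = -$231.
Shutting down would mean losing the fixed cost of $555, so operating at a loss of $231 is better by $324.

Profit = -$231 at y = 9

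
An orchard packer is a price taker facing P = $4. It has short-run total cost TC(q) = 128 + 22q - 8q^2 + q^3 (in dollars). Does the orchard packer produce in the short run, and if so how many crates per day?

From TC, MC = TC'(q) = 22 - 16q + 3q^2 and AVC = VC/q = 22 - 8q + q^2.
The AVC parabola has its vertex at q = 8/2 = 4, where AVC = 22 - 8·4 + 4^2 = $6.
With P < min AVC ($4 < $6), every unit sold adds to the loss.
Shutting down limits the loss to fixed cost, $128.

Shut down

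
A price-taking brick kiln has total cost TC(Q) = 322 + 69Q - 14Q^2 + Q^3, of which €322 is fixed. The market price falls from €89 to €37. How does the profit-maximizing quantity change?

Output falls from 10 to 8

MC = 69 - 28Q + 3Q^2; the shutdown threshold is min AVC = €20 (at Q = 7).
At P = €89 ≥ min AVC, set P = MC on the rising branch: Q = 10.
At P = €37 ≥ min AVC, set P = MC: Q = 8. The firm stays open but cuts output.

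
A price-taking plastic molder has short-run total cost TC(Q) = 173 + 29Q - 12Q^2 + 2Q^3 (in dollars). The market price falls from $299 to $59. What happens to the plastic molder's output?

Output falls from 9 to 5

AVC = 29 - 12Q + 2Q^2, minimized at Q = 3 where min AVC = $11. MC = 29 - 24Q + 6Q^2.
At P = $299 ≥ min AVC, set P = MC on the rising branch: Q = 9.
At P = $59 ≥ min AVC, set P = MC: Q = 5. The firm stays open but cuts output.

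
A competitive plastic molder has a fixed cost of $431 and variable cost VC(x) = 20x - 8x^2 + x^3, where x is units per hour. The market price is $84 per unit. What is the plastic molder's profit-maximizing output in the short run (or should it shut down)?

Strip out fixed cost: VC = 20x - 8x^2 + x^3. Then AVC = 20 - 8x + x^2 and MC = 20 - 16x + 3x^2.
AVC is minimized where dAVC/dx = -8 + 2x = 0, at x = 4; min AVC = 20 - 8·4 + 4^2 = $4.
Because $84 ≥ $4, revenue can cover variable cost; the firm operates.
Solving P = MC: -64 - 16x + 3x^2 = 0 ⇒ x = -8/3 or 8. On the upward-sloping branch, x* = 8.
Check: AVC at x = 8 is $20 ≤ P, so revenue covers variable cost.
Profit = P·x − TC = 84·8 − 591 = $81.

Produce at x = 8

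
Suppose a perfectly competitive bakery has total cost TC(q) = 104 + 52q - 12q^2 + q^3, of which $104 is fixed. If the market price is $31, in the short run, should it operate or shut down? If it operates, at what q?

Produce at q = 7

Variable cost is VC = 52q - 12q^2 + q^3, so AVC = VC/q = 52 - 12q + q^2 and MC = dTC/dq = 52 - 24q + 3q^2.
AVC is minimized where dAVC/dq = -12 + 2q = 0, at q = 6; min AVC = 52 - 12·6 + 6^2 = $16.
Since P = $31 ≥ min AVC = $16, price covers variable cost and the firm should produce.
Solving P = MC: 21 - 24q + 3q^2 = 0 ⇒ q = 1 or 7. On the upward-sloping branch, q* = 7.
Check: AVC at q = 7 is $17 ≤ P, so revenue covers variable cost.
Profit = P·q − TC = 31·7 − 223 = -$6, a loss, but smaller than the $104 fixed cost the firm would lose by shutting down.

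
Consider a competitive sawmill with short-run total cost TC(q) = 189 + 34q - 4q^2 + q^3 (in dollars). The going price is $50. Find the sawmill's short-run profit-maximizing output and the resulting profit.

Profit = -$125 at q = 4

AVC = 34 - 4q + q^2 has its minimum $30 at q = 2; price $50 clears that bar, so the firm operates.
MC = 34 - 8q + 3q^2. Setting P = MC and taking the root on the rising branch gives q* = 4.
TR = 50·4 = 200. TC = 189 + 136 = 325. Profit = 200 − 325 = -$125.
That loss of $125 beats the $189 the firm would lose by shutting down; producing recovers $64 of fixed cost.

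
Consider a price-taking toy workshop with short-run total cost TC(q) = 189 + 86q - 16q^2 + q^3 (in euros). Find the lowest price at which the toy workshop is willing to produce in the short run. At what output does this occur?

€22 per unit, at q = 8

The shutdown price is the minimum of AVC. VC = 86q - 16q^2 + q^3, so AVC = 86 - 16q + q^2.
dAVC/dq = -16 + 2q = 0 gives q = 8. min AVC = 86 - 16·8 + 8^2 = 22.
So the shutdown price is €22.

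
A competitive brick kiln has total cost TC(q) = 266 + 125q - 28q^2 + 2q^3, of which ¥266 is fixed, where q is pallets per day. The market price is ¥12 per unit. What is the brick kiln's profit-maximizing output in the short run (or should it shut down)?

Shut down

Strip out fixed cost: VC = 125q - 28q^2 + 2q^3. Then AVC = 125 - 28q + 2q^2 and MC = 125 - 56q + 6q^2.
AVC is minimized where dAVC/dq = -28 + 4q = 0, at q = 7; min AVC = 125 - 28·7 + 2·7^2 = ¥27.
Since P = ¥12 < min AVC = ¥27, price fails to cover variable cost at any output.
The firm minimizes its loss by shutting down and losing only its fixed cost of ¥266.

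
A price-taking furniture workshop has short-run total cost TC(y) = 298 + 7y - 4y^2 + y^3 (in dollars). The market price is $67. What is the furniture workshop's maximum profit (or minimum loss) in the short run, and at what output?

Profit = -$10 at y = 6

AVC = 7 - 4y + y^2; min AVC = $3 at y = 2. Since P = $67 ≥ min AVC, the firm produces.
MC = 7 - 8y + 3y^2. Setting P = MC and taking the root on the rising branch gives y* = 6.
TR = 67·6 = 402. TC = 298 + 114 = 412. Profit = 402 − 412 = -$10.
By producing, the firm covers all variable cost plus $288 of fixed cost; shutting down would lose the full $298.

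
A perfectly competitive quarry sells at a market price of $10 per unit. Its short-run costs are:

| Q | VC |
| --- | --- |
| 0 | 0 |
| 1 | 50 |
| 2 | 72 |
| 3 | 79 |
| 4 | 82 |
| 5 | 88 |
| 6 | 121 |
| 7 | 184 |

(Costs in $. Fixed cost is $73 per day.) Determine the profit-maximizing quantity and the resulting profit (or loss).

Compute π = P·Q − TC at each output: Q=0: -73; Q=1: -113; Q=2: -125; Q=3: -122; Q=4: -115; Q=5: -111; Q=6: -134; Q=7: -187.
Profit is highest at Q = 0. Equivalently, the lowest AVC in the table is 88/5 ≈ $17.60 at Q = 5, and P = $10 falls below it — price never covers variable cost, so the firm shuts down and loses only its fixed cost.

Q = 0 (shut down); profit = -$73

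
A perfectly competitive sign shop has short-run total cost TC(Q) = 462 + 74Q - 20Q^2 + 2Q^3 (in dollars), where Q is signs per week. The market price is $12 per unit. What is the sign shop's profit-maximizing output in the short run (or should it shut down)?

From TC, MC = TC'(Q) = 74 - 40Q + 6Q^2 and AVC = VC/Q = 74 - 20Q + 2Q^2.
The AVC parabola has its vertex at Q = 20/4 = 5, where AVC = 74 - 20·5 + 2·5^2 = $24.
Since P = $12 < min AVC = $24, price fails to cover variable cost at any output.
Best response: produce nothing and absorb the $462 fixed cost.

Shut down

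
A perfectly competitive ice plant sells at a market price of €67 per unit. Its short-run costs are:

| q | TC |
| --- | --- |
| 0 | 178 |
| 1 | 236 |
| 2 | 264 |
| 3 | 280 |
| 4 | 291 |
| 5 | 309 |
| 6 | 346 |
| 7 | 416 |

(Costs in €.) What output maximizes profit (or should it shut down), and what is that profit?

q = 6; profit = €56

Profit at each row (π = 67q − TC): q=0: -178; q=1: -169; q=2: -130; q=3: -79; q=4: -23; q=5: 26; q=6: 56; q=7: 53.
Profit is maximized at q = 6. AVC there is 168/6 = €28 ≤ P, so producing beats shutting down (which would give -€178).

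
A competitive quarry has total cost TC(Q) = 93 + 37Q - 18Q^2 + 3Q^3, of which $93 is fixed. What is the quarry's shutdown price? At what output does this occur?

Short-run supply begins at min AVC. From VC = 37Q - 18Q^2 + 3Q^3, AVC = 37 - 18Q + 3Q^2.
dAVC/dQ = -18 + 6Q = 0 gives Q = 3. min AVC = 37 - 18·3 + 3·3^2 = 10.
So the shutdown price is $10.

$10 per unit, at Q = 3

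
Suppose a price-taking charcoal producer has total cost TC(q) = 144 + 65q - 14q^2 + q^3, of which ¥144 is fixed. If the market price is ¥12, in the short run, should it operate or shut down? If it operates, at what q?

Shut down

Strip out fixed cost: VC = 65q - 14q^2 + q^3. Then AVC = 65 - 14q + q^2 and MC = 65 - 28q + 3q^2.
AVC is minimized where dAVC/dq = -14 + 2q = 0, at q = 7; min AVC = 65 - 14·7 + 7^2 = ¥16.
With P < min AVC (¥12 < ¥16), every unit sold adds to the loss.
Best response: produce nothing and absorb the ¥144 fixed cost.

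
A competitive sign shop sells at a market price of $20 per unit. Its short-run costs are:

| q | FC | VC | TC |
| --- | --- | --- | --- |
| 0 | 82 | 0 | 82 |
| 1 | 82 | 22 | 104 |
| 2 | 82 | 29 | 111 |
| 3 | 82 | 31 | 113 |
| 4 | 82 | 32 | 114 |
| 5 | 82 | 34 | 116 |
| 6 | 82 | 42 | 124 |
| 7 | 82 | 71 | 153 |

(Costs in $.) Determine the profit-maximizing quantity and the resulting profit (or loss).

Compute π = P·q − TC at each output: q=0: -82; q=1: -84; q=2: -71; q=3: -53; q=4: -34; q=5: -16; q=6: -4; q=7: -13.
Profit is maximized at q = 6. AVC there is 42/6 = $7 ≤ P, so producing beats shutting down (which would give -$82).

q = 6; profit = -$4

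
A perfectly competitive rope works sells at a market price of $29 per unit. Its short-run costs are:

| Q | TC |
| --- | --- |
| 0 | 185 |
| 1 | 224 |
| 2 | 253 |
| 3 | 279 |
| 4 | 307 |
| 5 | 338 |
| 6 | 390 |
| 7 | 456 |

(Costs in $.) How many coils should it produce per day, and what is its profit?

Q = 0 (shut down); profit = -$185

Tabulate TR − TC: Q=0: -185; Q=1: -195; Q=2: -195; Q=3: -192; Q=4: -191; Q=5: -193; Q=6: -216; Q=7: -253.
Profit is highest at Q = 0. Equivalently, the lowest AVC in the table is 122/4 ≈ $30.50 at Q = 4, and P = $29 falls below it — price never covers variable cost, so the firm shuts down and loses only its fixed cost.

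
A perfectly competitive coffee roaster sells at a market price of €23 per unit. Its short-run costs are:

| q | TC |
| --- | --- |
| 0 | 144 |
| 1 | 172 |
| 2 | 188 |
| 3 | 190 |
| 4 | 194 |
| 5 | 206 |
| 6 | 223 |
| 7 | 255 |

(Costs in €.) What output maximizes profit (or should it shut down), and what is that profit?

q = 6; profit = -€85

Tabulate TR − TC: q=0: -144; q=1: -149; q=2: -142; q=3: -121; q=4: -102; q=5: -91; q=6: -85; q=7: -94.
Profit is maximized at q = 6. AVC there is 79/6 = €13.17 ≤ P, so producing beats shutting down (which would give -€144).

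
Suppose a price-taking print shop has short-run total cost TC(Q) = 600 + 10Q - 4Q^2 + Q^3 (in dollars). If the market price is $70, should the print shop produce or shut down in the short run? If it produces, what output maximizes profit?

Produce at Q = 6

From TC, MC = TC'(Q) = 10 - 8Q + 3Q^2 and AVC = VC/Q = 10 - 4Q + Q^2.
The AVC parabola has its vertex at Q = 4/2 = 2, where AVC = 10 - 4·2 + 2^2 = $6.
Because $70 ≥ $6, revenue can cover variable cost; the firm operates.
Set P = MC: 70 = 10 - 8Q + 3Q^2 → -60 - 8Q + 3Q^2 = 0. The roots are Q = -10/3 and Q = 6; the profit-maximizing output is on the rising part of MC, so Q* = 6.
Check: AVC at Q = 6 is $22 ≤ P, so revenue covers variable cost.
Profit = P·Q − TC = 70·6 − 732 = -$312, a loss, but smaller than the $600 fixed cost the firm would lose by shutting down.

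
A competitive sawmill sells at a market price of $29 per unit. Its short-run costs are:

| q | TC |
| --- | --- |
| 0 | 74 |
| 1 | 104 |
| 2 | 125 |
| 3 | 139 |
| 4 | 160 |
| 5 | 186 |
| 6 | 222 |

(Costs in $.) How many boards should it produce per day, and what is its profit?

Tabulate TR − TC: q=0: -74; q=1: -75; q=2: -67; q=3: -52; q=4: -44; q=5: -41; q=6: -48.
Profit is maximized at q = 5. AVC there is 112/5 = $22.40 ≤ P, so producing beats shutting down (which would give -$74).

q = 5; profit = -$41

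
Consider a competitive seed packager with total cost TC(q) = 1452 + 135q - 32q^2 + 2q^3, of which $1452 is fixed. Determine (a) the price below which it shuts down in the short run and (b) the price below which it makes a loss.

Shutdown price = $7; break-even price = $157

Shutdown price = min AVC. AVC = 135 - 32q + 2q^2, with vertex at q = 8 and minimum $7.
ATC = 1452/q + 135 - 32q + 2q^2. Setting dATC/dq = −1452/q^2 − 32 + 4q = 0 gives q = 11 (since 4·11^3 − 32·11^2 = 1452).
min ATC = 1452/11 + 135 − 32·11 + 2·11^2 = $157. That is the break-even price.
Between these two prices the firm operates at a loss; above $157 it earns a profit.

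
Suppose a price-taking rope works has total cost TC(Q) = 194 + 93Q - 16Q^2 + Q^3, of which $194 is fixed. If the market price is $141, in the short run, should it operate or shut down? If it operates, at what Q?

Produce at Q = 12

Strip out fixed cost: VC = 93Q - 16Q^2 + Q^3. Then AVC = 93 - 16Q + Q^2 and MC = 93 - 32Q + 3Q^2.
AVC is minimized where dAVC/dQ = -16 + 2Q = 0, at Q = 8; min AVC = 93 - 16·8 + 8^2 = $29.
P = $141 exceeds min AVC = $29, so the firm stays open.
P = MC gives -48 - 32Q + 3Q^2 = 0, with roots -4/3 and 12. Take the larger (rising MC): Q* = 12.
Check: AVC at Q = 12 is $45 ≤ P, so revenue covers variable cost.
Profit = P·Q − TC = 141·12 − 734 = $958.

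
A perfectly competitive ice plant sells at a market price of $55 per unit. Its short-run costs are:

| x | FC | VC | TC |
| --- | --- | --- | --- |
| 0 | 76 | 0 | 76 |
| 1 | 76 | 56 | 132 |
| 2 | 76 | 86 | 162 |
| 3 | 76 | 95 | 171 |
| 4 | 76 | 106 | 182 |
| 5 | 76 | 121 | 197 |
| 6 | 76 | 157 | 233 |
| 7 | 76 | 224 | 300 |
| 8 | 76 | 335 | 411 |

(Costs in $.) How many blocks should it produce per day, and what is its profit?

x = 6; profit = $97

Compute π = P·x − TC at each output: x=0: -76; x=1: -77; x=2: -52; x=3: -6; x=4: 38; x=5: 78; x=6: 97; x=7: 85; x=8: 29.
Profit is maximized at x = 6. AVC there is 157/6 = $26.17 ≤ P, so producing beats shutting down (which would give -$76).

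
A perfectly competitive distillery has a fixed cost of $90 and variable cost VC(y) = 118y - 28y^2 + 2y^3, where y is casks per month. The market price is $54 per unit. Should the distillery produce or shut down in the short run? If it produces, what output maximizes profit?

Produce at y = 8

From TC, MC = TC'(y) = 118 - 56y + 6y^2 and AVC = VC/y = 118 - 28y + 2y^2.
AVC hits its minimum where MC = AVC, at y = 7, giving min AVC = 118 - 28·7 + 2·7^2 = $20.
P = $54 exceeds min AVC = $20, so the firm stays open.
Set P = MC: 54 = 118 - 56y + 6y^2 → 64 - 56y + 6y^2 = 0. The roots are y = 4/3 and y = 8; the profit-maximizing output is on the rising part of MC, so y* = 8.
Check: AVC at y = 8 is $22 ≤ P, so revenue covers variable cost.
Profit = P·y − TC = 54·8 − 266 = $166.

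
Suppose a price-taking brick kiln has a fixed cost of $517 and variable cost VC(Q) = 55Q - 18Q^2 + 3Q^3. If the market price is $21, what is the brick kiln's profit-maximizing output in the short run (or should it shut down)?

Shut down

Variable cost is VC = 55Q - 18Q^2 + 3Q^3, so AVC = VC/Q = 55 - 18Q + 3Q^2 and MC = dTC/dQ = 55 - 36Q + 9Q^2.
The AVC parabola has its vertex at Q = 18/6 = 3, where AVC = 55 - 18·3 + 3·3^2 = $28.
With P < min AVC ($21 < $28), every unit sold adds to the loss.
Shutting down limits the loss to fixed cost, $517.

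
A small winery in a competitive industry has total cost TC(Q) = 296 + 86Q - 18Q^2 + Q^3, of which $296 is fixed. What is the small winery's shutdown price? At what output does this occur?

The firm shuts down when price falls below the minimum of average variable cost. AVC = VC/Q = 86 - 18Q + Q^2.
At the minimum of AVC, MC = AVC. MC = 86 - 36Q + 3Q^2; setting MC = AVC gives 2Q^2 - 18Q = 0, so Q = 9. min AVC = 5.
So the shutdown price is $5.

$5 per unit, at Q = 9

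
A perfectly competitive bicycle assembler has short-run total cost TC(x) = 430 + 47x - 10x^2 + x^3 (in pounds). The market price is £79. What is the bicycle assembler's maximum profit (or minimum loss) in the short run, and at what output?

Profit = -£46 at x = 8

AVC = 47 - 10x + x^2; min AVC = £22 at x = 5. Since P = £79 ≥ min AVC, the firm produces.
With MC = 47 - 20x + 3x^2, P = MC on the upward-sloping part at x* = 8.
TR = 79·8 = 632. TC = 430 + 248 = 678. Profit = 632 − 678 = -£46.
Shutting down would mean losing the fixed cost of £430, so operating at a loss of £46 is better by £384.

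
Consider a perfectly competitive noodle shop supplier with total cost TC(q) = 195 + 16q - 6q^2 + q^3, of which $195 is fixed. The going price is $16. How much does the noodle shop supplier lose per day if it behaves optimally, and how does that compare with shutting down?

Profit = -$163 at q = 4

AVC = 16 - 6q + q^2 has its minimum $7 at q = 3; price $16 clears that bar, so the firm operates.
MC = 16 - 12q + 3q^2. Setting P = MC and taking the root on the rising branch gives q* = 4.
TR = 16·4 = 64. TC = 195 + 32 = 227. Profit = 64 − 227 = -$163.
By producing, the firm covers all variable cost plus $32 of fixed cost; shutting down would lose the full $195.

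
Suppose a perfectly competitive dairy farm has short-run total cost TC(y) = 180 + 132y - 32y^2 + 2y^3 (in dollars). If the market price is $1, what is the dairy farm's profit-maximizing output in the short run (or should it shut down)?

Shut down

From TC, MC = TC'(y) = 132 - 64y + 6y^2 and AVC = VC/y = 132 - 32y + 2y^2.
The AVC parabola has its vertex at y = 32/4 = 8, where AVC = 132 - 32·8 + 2·8^2 = $4.
With P < min AVC ($1 < $4), every unit sold adds to the loss.
Shutting down limits the loss to fixed cost, $180.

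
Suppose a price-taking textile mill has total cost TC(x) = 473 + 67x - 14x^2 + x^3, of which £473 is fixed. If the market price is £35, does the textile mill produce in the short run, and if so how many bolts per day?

Variable cost is VC = 67x - 14x^2 + x^3, so AVC = VC/x = 67 - 14x + x^2 and MC = dTC/dx = 67 - 28x + 3x^2.
AVC is minimized where dAVC/dx = -14 + 2x = 0, at x = 7; min AVC = 67 - 14·7 + 7^2 = £18.
Because £35 ≥ £18, revenue can cover variable cost; the firm operates.
P = MC gives 32 - 28x + 3x^2 = 0, with roots 4/3 and 8. Take the larger (rising MC): x* = 8.
Check: AVC at x = 8 is £19 ≤ P, so revenue covers variable cost.
Profit = P·x − TC = 35·8 − 625 = -£345, a loss, but smaller than the £473 fixed cost the firm would lose by shutting down.

Produce at x = 8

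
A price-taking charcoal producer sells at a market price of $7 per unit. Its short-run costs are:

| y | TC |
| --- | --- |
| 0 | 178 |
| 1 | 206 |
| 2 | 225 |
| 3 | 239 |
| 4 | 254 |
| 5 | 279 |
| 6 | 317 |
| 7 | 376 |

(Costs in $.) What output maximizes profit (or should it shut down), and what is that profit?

Profit at each row (π = 7y − TC): y=0: -178; y=1: -199; y=2: -211; y=3: -218; y=4: -226; y=5: -244; y=6: -275; y=7: -327.
Profit is highest at y = 0. Equivalently, the lowest AVC in the table is 76/4 ≈ $19 at y = 4, and P = $7 falls below it — price never covers variable cost, so the firm shuts down and loses only its fixed cost.

y = 0 (shut down); profit = -$178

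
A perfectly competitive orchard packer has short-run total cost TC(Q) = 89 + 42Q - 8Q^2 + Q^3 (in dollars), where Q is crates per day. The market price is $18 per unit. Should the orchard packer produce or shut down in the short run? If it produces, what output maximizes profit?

From TC, MC = TC'(Q) = 42 - 16Q + 3Q^2 and AVC = VC/Q = 42 - 8Q + Q^2.
AVC hits its minimum where MC = AVC, at Q = 4, giving min AVC = 42 - 8·4 + 4^2 = $26.
Since P = $18 < min AVC = $26, price fails to cover variable cost at any output.
Shutting down limits the loss to fixed cost, $89.

Shut down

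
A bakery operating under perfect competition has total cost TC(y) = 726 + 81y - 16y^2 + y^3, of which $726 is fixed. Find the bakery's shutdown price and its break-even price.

AVC = 81 - 16y + y^2; minimized at y = 8, giving min AVC = $17. That is the shutdown price.
ATC = 726/y + 81 - 16y + y^2. Setting dATC/dy = −726/y^2 − 16 + 2y = 0 gives y = 11 (since 2·11^3 − 16·11^2 = 726).
min ATC = 726/11 + 81 − 16·11 + 11^2 = $92. That is the break-even price.
For $17 ≤ P < $92 the firm produces at a loss; below $17 it shuts down.

Shutdown price = $17; break-even price = $92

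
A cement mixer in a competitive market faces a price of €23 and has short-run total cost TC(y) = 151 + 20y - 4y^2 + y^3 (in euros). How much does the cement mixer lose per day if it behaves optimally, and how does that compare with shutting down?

Profit = -€133 at y = 3

AVC = 20 - 4y + y^2 has its minimum €16 at y = 2; price €23 clears that bar, so the firm operates.
MC = 20 - 8y + 3y^2. Setting P = MC and taking the root on the rising branch gives y* = 3.
TR = 23·3 = 69. TC = 151 + 51 = 202. Profit = 69 − 202 = -€133.
Shutting down would mean losing the fixed cost of €151, so operating at a loss of €133 is better by €18.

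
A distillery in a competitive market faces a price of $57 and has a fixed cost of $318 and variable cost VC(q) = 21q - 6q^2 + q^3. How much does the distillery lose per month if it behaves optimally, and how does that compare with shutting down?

AVC = 21 - 6q + q^2 has its minimum $12 at q = 3; price $57 clears that bar, so the firm operates.
With MC = 21 - 12q + 3q^2, P = MC on the upward-sloping part at q* = 6.
TR = 57·6 = 342. TC = 318 + 126 = 444. Profit = 342 − 444 = -$102.
That loss of $102 beats the $318 the firm would lose by shutting down; producing recovers $216 of fixed cost.

Profit = -$102 at q = 6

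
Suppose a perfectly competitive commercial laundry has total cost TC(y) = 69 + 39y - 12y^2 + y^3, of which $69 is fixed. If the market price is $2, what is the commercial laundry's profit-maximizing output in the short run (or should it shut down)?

Shut down

Variable cost is VC = 39y - 12y^2 + y^3, so AVC = VC/y = 39 - 12y + y^2 and MC = dTC/dy = 39 - 24y + 3y^2.
AVC hits its minimum where MC = AVC, at y = 6, giving min AVC = 39 - 12·6 + 6^2 = $3.
P = $2 lies below min AVC = $3; no output level covers variable cost.
The firm minimizes its loss by shutting down and losing only its fixed cost of $69.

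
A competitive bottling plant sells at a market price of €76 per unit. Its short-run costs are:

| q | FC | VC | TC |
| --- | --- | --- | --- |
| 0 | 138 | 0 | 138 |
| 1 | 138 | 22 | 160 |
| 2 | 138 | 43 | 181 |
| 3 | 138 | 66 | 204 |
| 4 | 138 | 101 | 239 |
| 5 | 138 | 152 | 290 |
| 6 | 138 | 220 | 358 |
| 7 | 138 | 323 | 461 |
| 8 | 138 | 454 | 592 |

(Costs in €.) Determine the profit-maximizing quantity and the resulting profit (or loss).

q = 6; profit = €98

Profit at each row (π = 76q − TC): q=0: -138; q=1: -84; q=2: -29; q=3: 24; q=4: 65; q=5: 90; q=6: 98; q=7: 71; q=8: 16.
Profit is maximized at q = 6. AVC there is 220/6 = €36.67 ≤ P, so producing beats shutting down (which would give -€138).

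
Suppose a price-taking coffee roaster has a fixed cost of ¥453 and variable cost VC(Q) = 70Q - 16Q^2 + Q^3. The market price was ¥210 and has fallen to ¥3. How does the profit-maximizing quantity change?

MC = 70 - 32Q + 3Q^2; the shutdown threshold is min AVC = ¥6 (at Q = 8).
With P = ¥210 above the shutdown price, P = MC gives Q = 14.
At P = ¥3 < min AVC = ¥6, price no longer covers variable cost at any output, so the firm shuts down: Q = 0.

Output falls from 14 to 0 (the firm shuts down)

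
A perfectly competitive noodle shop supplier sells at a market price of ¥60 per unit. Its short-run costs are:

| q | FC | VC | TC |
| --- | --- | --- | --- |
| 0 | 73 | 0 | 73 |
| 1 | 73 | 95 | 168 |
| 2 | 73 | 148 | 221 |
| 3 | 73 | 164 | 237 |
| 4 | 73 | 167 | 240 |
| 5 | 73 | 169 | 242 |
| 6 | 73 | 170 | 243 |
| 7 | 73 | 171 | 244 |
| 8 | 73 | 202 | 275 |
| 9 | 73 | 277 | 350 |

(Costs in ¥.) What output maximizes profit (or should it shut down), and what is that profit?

q = 8; profit = ¥205

Profit at each row (π = 60q − TC): q=0: -73; q=1: -108; q=2: -101; q=3: -57; q=4: 0; q=5: 58; q=6: 117; q=7: 176; q=8: 205; q=9: 190.
Profit is maximized at q = 8. AVC there is 202/8 = ¥25.25 ≤ P, so producing beats shutting down (which would give -¥73).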